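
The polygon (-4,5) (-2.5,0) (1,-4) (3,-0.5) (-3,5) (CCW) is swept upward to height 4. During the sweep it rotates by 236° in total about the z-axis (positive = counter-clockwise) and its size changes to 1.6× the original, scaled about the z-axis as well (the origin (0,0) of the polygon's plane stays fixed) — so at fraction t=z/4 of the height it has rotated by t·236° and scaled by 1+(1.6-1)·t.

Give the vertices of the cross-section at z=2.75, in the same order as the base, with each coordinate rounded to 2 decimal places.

t = z/height = 2.75/4 = 0.6875
s = 1 + (scale-1)·z/height = 1 + (1.6-1)·2.75/4 = 1.412500
θ = twist·z/height = 236°·2.75/4 = 162.2500° = 2.831797 rad
cos θ = -0.952396, sin θ = 0.304864 (intermediates below are computed at full precision and shown rounded to 5 d.p.)
v1: (-4,5) → rotate → (2.28526,-5.98144) → ×s → (3.22793,-8.44878) → (3.23,-8.45)
v2: (-2.5,0) → rotate → (2.38099,-0.76216) → ×s → (3.36315,-1.07655) → (3.36,-1.08)
v3: (1,-4) → rotate → (0.26706,4.11445) → ×s → (0.37722,5.81166) → (0.38,5.81)
v4: (3,-0.5) → rotate → (-2.70476,1.39079) → ×s → (-3.82047,1.96449) → (-3.82,1.96)
v5: (-3,5) → rotate → (1.33287,-5.67657) → ×s → (1.88267,-8.01816) → (1.88,-8.02)

Cross-section at z=2.75: (3.23,-8.45) (3.36,-1.08) (0.38,5.81) (-3.82,1.96) (1.88,-8.02)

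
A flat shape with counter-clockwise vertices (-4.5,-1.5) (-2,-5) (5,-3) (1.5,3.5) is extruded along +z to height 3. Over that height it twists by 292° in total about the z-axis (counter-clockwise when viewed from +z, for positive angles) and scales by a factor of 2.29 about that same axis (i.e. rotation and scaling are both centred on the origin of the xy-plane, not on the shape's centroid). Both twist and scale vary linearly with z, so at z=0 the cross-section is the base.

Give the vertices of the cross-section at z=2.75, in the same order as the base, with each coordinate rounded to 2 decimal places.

Cross-section at z=2.75: (-2.87,9.95) (-10.73,4.81) (-6.99,-10.64) (7.50,-3.58)

t = z/height = 2.75/3 = 0.916667
s = 1 + (scale-1)·z/height = 1 + (2.29-1)·2.75/3 = 2.182500
θ = twist·z/height = 292°·2.75/3 = 267.6667° = 4.671665 rad
cos θ = -0.040713, sin θ = -0.999171 (intermediates below are computed at full precision and shown rounded to 5 d.p.)
v1: (-4.5,-1.5) → rotate → (-1.31555,4.55734) → ×s → (-2.87118,9.94639) → (-2.87,9.95)
v2: (-2,-5) → rotate → (-4.91443,2.20191) → ×s → (-10.72574,4.80566) → (-10.73,4.81)
v3: (5,-3) → rotate → (-3.20108,-4.87372) → ×s → (-6.98635,-10.63688) → (-6.99,-10.64)
v4: (1.5,3.5) → rotate → (3.43603,-1.64125) → ×s → (7.49913,-3.58203) → (7.50,-3.58)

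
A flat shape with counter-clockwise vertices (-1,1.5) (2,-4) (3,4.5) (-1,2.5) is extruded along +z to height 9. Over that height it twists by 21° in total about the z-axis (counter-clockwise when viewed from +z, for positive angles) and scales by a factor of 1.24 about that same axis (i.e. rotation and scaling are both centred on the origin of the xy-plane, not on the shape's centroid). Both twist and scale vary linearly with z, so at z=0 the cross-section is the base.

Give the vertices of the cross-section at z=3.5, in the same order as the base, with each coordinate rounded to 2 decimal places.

Cross-section at z=3.5: (-1.32,1.47) (2.79,-4.02) (2.55,5.34) (-1.47,2.55)

t = z/height = 3.5/9 = 0.388889
s = 1 + (scale-1)·z/height = 1 + (1.24-1)·3.5/9 = 1.093333
θ = twist·z/height = 21°·3.5/9 = 8.1667° = 0.142535 rad
cos θ = 0.989859, sin θ = 0.142053 (intermediates below are computed at full precision and shown rounded to 5 d.p.)
v1: (-1,1.5) → rotate → (-1.20294,1.34274) → ×s → (-1.31521,1.46806) → (-1.32,1.47)
v2: (2,-4) → rotate → (2.54793,-3.67533) → ×s → (2.78574,-4.01836) → (2.79,-4.02)
v3: (3,4.5) → rotate → (2.33034,4.88052) → ×s → (2.54784,5.33604) → (2.55,5.34)
v4: (-1,2.5) → rotate → (-1.34499,2.33259) → ×s → (-1.47052,2.55030) → (-1.47,2.55)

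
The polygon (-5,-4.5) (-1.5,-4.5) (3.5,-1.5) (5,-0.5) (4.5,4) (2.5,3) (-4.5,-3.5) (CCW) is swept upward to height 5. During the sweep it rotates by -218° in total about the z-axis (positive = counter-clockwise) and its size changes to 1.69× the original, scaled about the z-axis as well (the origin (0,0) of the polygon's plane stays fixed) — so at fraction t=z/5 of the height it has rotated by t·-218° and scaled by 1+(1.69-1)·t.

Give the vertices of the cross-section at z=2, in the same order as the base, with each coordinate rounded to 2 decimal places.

Cross-section at z=2: (-6.05,6.09) (-5.83,1.63) (-1.69,-4.55) (-0.33,-6.40) (5.38,-5.49) (3.98,-3.00) (-4.74,5.52)

t = z/height = 2/5 = 0.4
s = 1 + (scale-1)·z/height = 1 + (1.69-1)·2/5 = 1.276000
θ = twist·z/height = -218°·2/5 = -87.2000° = -1.521927 rad
cos θ = 0.048850, sin θ = -0.998806 (intermediates below are computed at full precision and shown rounded to 5 d.p.)
v1: (-5,-4.5) → rotate → (-4.73888,4.77421) → ×s → (-6.04681,6.09189) → (-6.05,6.09)
v2: (-1.5,-4.5) → rotate → (-4.56790,1.27839) → ×s → (-5.82864,1.63122) → (-5.83,1.63)
v3: (3.5,-1.5) → rotate → (-1.32724,-3.56910) → ×s → (-1.69355,-4.55417) → (-1.69,-4.55)
v4: (5,-0.5) → rotate → (-0.25515,-5.01846) → ×s → (-0.32558,-6.40355) → (-0.33,-6.40)
v5: (4.5,4) → rotate → (4.21505,-4.29923) → ×s → (5.37840,-5.48582) → (5.38,-5.49)
v6: (2.5,3) → rotate → (3.11854,-2.35047) → ×s → (3.97926,-2.99919) → (3.98,-3.00)
v7: (-4.5,-3.5) → rotate → (-3.71565,4.32365) → ×s → (-4.74116,5.51698) → (-4.74,5.52)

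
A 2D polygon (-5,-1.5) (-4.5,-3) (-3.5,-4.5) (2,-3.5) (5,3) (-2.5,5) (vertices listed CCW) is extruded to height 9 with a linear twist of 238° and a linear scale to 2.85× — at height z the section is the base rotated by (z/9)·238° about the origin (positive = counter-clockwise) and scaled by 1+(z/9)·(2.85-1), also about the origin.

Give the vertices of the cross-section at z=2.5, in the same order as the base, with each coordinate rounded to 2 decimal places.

Cross-section at z=2.5: (-0.99,-7.84) (1.39,-8.07) (4.08,-7.60) (6.07,0.62) (-1.09,8.76) (-8.45,-0.40)

t = z/height = 2.5/9 = 0.277778
s = 1 + (scale-1)·z/height = 1 + (2.85-1)·2.5/9 = 1.513889
θ = twist·z/height = 238°·2.5/9 = 66.1111° = 1.153857 rad
cos θ = 0.404964, sin θ = 0.914333 (intermediates below are computed at full precision and shown rounded to 5 d.p.)
v1: (-5,-1.5) → rotate → (-0.65332,-5.17911) → ×s → (-0.98906,-7.84060) → (-0.99,-7.84)
v2: (-4.5,-3) → rotate → (0.92066,-5.32939) → ×s → (1.39377,-8.06810) → (1.39,-8.07)
v3: (-3.5,-4.5) → rotate → (2.69712,-5.02250) → ×s → (4.08314,-7.60351) → (4.08,-7.60)
v4: (2,-3.5) → rotate → (4.01009,0.41129) → ×s → (6.07083,0.62265) → (6.07,0.62)
v5: (5,3) → rotate → (-0.71818,5.78656) → ×s → (-1.08724,8.76020) → (-1.09,8.76)
v6: (-2.5,5) → rotate → (-5.58407,-0.26101) → ×s → (-8.45367,-0.39514) → (-8.45,-0.40)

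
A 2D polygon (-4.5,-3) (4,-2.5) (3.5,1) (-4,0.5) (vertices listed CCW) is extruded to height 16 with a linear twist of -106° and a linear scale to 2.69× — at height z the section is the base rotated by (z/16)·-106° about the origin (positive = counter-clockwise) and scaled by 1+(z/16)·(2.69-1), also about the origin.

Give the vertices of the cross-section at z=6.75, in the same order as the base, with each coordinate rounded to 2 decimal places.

t = z/height = 6.75/16 = 0.421875
s = 1 + (scale-1)·z/height = 1 + (2.69-1)·6.75/16 = 1.712969
θ = twist·z/height = -106°·6.75/16 = -44.7188° = -0.780489 rad
cos θ = 0.710569, sin θ = -0.703627 (intermediates below are computed at full precision and shown rounded to 5 d.p.)
v1: (-4.5,-3) → rotate → (-5.30844,1.03461) → ×s → (-9.09320,1.77226) → (-9.09,1.77)
v2: (4,-2.5) → rotate → (1.08321,-4.59093) → ×s → (1.85550,-7.86412) → (1.86,-7.86)
v3: (3.5,1) → rotate → (3.19062,-1.75213) → ×s → (5.46543,-3.00134) → (5.47,-3.00)
v4: (-4,0.5) → rotate → (-2.49046,3.16979) → ×s → (-4.26609,5.42976) → (-4.27,5.43)

Cross-section at z=6.75: (-9.09,1.77) (1.86,-7.86) (5.47,-3.00) (-4.27,5.43)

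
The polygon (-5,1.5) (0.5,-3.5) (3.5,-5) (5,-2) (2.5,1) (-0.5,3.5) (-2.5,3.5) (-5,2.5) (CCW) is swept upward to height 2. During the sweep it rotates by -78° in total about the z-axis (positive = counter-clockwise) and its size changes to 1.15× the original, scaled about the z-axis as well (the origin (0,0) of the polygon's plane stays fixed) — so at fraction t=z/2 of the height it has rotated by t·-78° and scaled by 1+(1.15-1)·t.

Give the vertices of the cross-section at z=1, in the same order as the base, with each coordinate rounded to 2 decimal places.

t = z/height = 1/2 = 0.5
s = 1 + (scale-1)·z/height = 1 + (1.15-1)·1/2 = 1.075000
θ = twist·z/height = -78°·1/2 = -39.0000° = -0.680678 rad
cos θ = 0.777146, sin θ = -0.629320 (intermediates below are computed at full precision and shown rounded to 5 d.p.)
v1: (-5,1.5) → rotate → (-2.94175,4.31232) → ×s → (-3.16238,4.63574) → (-3.16,4.64)
v2: (0.5,-3.5) → rotate → (-1.81405,-3.03467) → ×s → (-1.95010,-3.26227) → (-1.95,-3.26)
v3: (3.5,-5) → rotate → (-0.42659,-6.08835) → ×s → (-0.45859,-6.54498) → (-0.46,-6.54)
v4: (5,-2) → rotate → (2.62709,-4.70089) → ×s → (2.82412,-5.05346) → (2.82,-5.05)
v5: (2.5,1) → rotate → (2.57219,-0.79616) → ×s → (2.76510,-0.85587) → (2.77,-0.86)
v6: (-0.5,3.5) → rotate → (1.81405,3.03467) → ×s → (1.95010,3.26227) → (1.95,3.26)
v7: (-2.5,3.5) → rotate → (0.25976,4.29331) → ×s → (0.27924,4.61531) → (0.28,4.62)
v8: (-5,2.5) → rotate → (-2.31243,5.08947) → ×s → (-2.48586,5.47118) → (-2.49,5.47)

Cross-section at z=1: (-3.16,4.64) (-1.95,-3.26) (-0.46,-6.54) (2.82,-5.05) (2.77,-0.86) (1.95,3.26) (0.28,4.62) (-2.49,5.47)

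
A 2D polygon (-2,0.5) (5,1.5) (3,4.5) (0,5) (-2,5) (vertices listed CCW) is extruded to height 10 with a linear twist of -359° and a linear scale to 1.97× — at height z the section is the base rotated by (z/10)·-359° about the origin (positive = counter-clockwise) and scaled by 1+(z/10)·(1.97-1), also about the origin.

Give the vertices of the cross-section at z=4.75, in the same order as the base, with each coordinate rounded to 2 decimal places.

Cross-section at z=4.75: (3.00,-0.24) (-6.84,-3.36) (-3.24,-7.21) (1.20,-7.20) (4.08,-6.72)

t = z/height = 4.75/10 = 0.475
s = 1 + (scale-1)·z/height = 1 + (1.97-1)·4.75/10 = 1.460750
θ = twist·z/height = -359°·4.75/10 = -170.5250° = -2.976223 rad
cos θ = -0.986358, sin θ = -0.164617 (intermediates below are computed at full precision and shown rounded to 5 d.p.)
v1: (-2,0.5) → rotate → (2.05502,-0.16394) → ×s → (3.00188,-0.23948) → (3.00,-0.24)
v2: (5,1.5) → rotate → (-4.68486,-2.30262) → ×s → (-6.84341,-3.36356) → (-6.84,-3.36)
v3: (3,4.5) → rotate → (-2.21829,-4.93246) → ×s → (-3.24037,-7.20509) → (-3.24,-7.21)
v4: (0,5) → rotate → (0.82309,-4.93179) → ×s → (1.20232,-7.20411) → (1.20,-7.20)
v5: (-2,5) → rotate → (2.79580,-4.60255) → ×s → (4.08397,-6.72318) → (4.08,-6.72)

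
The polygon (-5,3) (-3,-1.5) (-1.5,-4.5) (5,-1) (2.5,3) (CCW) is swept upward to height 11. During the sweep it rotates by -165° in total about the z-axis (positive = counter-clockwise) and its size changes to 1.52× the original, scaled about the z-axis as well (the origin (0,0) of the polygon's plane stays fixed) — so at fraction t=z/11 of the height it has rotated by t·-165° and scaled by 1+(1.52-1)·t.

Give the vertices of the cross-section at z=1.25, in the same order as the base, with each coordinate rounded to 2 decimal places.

t = z/height = 1.25/11 = 0.113636
s = 1 + (scale-1)·z/height = 1 + (1.52-1)·1.25/11 = 1.059091
θ = twist·z/height = -165°·1.25/11 = -18.7500° = -0.327249 rad
cos θ = 0.946930, sin θ = -0.321439 (intermediates below are computed at full precision and shown rounded to 5 d.p.)
v1: (-5,3) → rotate → (-3.77033,4.44799) → ×s → (-3.99312,4.71082) → (-3.99,4.71)
v2: (-3,-1.5) → rotate → (-3.32295,-0.45608) → ×s → (-3.51931,-0.48303) → (-3.52,-0.48)
v3: (-1.5,-4.5) → rotate → (-2.86687,-3.77903) → ×s → (-3.03628,-4.00233) → (-3.04,-4.00)
v4: (5,-1) → rotate → (4.41321,-2.55413) → ×s → (4.67399,-2.70505) → (4.67,-2.71)
v5: (2.5,3) → rotate → (3.33164,2.03719) → ×s → (3.52851,2.15757) → (3.53,2.16)

Cross-section at z=1.25: (-3.99,4.71) (-3.52,-0.48) (-3.04,-4.00) (4.67,-2.71) (3.53,2.16)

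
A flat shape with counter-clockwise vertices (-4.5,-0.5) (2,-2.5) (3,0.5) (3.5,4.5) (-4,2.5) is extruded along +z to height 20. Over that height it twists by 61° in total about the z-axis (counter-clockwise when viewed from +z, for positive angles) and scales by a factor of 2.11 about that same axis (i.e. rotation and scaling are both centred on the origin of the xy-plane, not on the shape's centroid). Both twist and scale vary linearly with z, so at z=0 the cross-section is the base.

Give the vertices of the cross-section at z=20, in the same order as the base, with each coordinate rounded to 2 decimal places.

Cross-section at z=20: (-3.68,-8.82) (6.66,1.13) (2.15,6.05) (-4.72,11.06) (-8.71,-4.82)

t = z/height = 20/20 = 1
s = 1 + (scale-1)·z/height = 1 + (2.11-1)·20/20 = 2.110000
θ = twist·z/height = 61°·20/20 = 61.0000° = 1.064651 rad
cos θ = 0.484810, sin θ = 0.874620 (intermediates below are computed at full precision and shown rounded to 5 d.p.)
v1: (-4.5,-0.5) → rotate → (-1.74433,-4.17819) → ×s → (-3.68054,-8.81599) → (-3.68,-8.82)
v2: (2,-2.5) → rotate → (3.15617,0.53722) → ×s → (6.65952,1.13352) → (6.66,1.13)
v3: (3,0.5) → rotate → (1.01712,2.86626) → ×s → (2.14612,6.04782) → (2.15,6.05)
v4: (3.5,4.5) → rotate → (-2.23896,5.24281) → ×s → (-4.72420,11.06233) → (-4.72,11.06)
v5: (-4,2.5) → rotate → (-4.12579,-2.28645) → ×s → (-8.70541,-4.82442) → (-8.71,-4.82)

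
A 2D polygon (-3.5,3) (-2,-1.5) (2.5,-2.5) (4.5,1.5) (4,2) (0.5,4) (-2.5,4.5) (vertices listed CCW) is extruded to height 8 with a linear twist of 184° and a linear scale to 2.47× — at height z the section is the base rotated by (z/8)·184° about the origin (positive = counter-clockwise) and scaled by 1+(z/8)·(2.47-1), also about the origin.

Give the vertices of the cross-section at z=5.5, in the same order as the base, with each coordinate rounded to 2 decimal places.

Cross-section at z=5.5: (-0.66,-9.24) (4.82,-1.44) (1.05,7.03) (-7.81,5.48) (-8.02,4.07) (-7.06,-3.98) (-4.28,-9.42)

t = z/height = 5.5/8 = 0.6875
s = 1 + (scale-1)·z/height = 1 + (2.47-1)·5.5/8 = 2.010625
θ = twist·z/height = 184°·5.5/8 = 126.5000° = 2.207842 rad
cos θ = -0.594823, sin θ = 0.803857 (intermediates below are computed at full precision and shown rounded to 5 d.p.)
v1: (-3.5,3) → rotate → (-0.32969,-4.59797) → ×s → (-0.66288,-9.24479) → (-0.66,-9.24)
v2: (-2,-1.5) → rotate → (2.39543,-0.71548) → ×s → (4.81631,-1.43856) → (4.82,-1.44)
v3: (2.5,-2.5) → rotate → (0.52259,3.49670) → ×s → (1.05072,7.03055) → (1.05,7.03)
v4: (4.5,1.5) → rotate → (-3.88249,2.72512) → ×s → (-7.80623,5.47920) → (-7.81,5.48)
v5: (4,2) → rotate → (-3.98700,2.02578) → ×s → (-8.01637,4.07309) → (-8.02,4.07)
v6: (0.5,4) → rotate → (-3.51284,-1.97736) → ×s → (-7.06300,-3.97573) → (-7.06,-3.98)
v7: (-2.5,4.5) → rotate → (-2.13030,-4.68634) → ×s → (-4.28323,-9.42248) → (-4.28,-9.42)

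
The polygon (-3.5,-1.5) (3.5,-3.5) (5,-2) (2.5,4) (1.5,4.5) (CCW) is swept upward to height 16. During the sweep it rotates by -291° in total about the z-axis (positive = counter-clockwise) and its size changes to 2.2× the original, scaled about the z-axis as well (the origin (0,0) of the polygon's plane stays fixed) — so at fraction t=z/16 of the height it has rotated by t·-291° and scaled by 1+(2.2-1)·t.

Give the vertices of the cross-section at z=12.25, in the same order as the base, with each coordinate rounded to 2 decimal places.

Cross-section at z=12.25: (6.88,-2.45) (-0.37,9.49) (-4.43,9.33) (-8.73,-2.37) (-7.98,-4.38)

t = z/height = 12.25/16 = 0.765625
s = 1 + (scale-1)·z/height = 1 + (2.2-1)·12.25/16 = 1.918750
θ = twist·z/height = -291°·12.25/16 = -222.7969° = -3.888539 rad
cos θ = -0.733767, sin θ = 0.679401 (intermediates below are computed at full precision and shown rounded to 5 d.p.)
v1: (-3.5,-1.5) → rotate → (3.58729,-1.27725) → ×s → (6.88311,-2.45073) → (6.88,-2.45)
v2: (3.5,-3.5) → rotate → (-0.19028,4.94609) → ×s → (-0.36510,9.49031) → (-0.37,9.49)
v3: (5,-2) → rotate → (-2.31003,4.86454) → ×s → (-4.43237,9.33384) → (-4.43,9.33)
v4: (2.5,4) → rotate → (-4.55202,-1.23656) → ×s → (-8.73419,-2.37266) → (-8.73,-2.37)
v5: (1.5,4.5) → rotate → (-4.15796,-2.28285) → ×s → (-7.97808,-4.38022) → (-7.98,-4.38)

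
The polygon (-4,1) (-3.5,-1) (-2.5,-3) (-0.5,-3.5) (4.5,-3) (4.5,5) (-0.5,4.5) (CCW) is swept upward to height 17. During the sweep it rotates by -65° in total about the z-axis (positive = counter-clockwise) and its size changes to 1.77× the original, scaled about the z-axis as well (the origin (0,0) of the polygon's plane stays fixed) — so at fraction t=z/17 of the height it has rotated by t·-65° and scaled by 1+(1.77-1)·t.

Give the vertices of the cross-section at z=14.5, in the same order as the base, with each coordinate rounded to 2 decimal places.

Cross-section at z=14.5: (-2.39,6.40) (-4.65,3.84) (-6.44,0.59) (-5.25,-2.61) (0.14,-8.96) (11.05,-1.44) (5.67,4.91)

t = z/height = 14.5/17 = 0.852941
s = 1 + (scale-1)·z/height = 1 + (1.77-1)·14.5/17 = 1.656765
θ = twist·z/height = -65°·14.5/17 = -55.4412° = -0.967631 rad
cos θ = 0.567252, sin θ = -0.823544 (intermediates below are computed at full precision and shown rounded to 5 d.p.)
v1: (-4,1) → rotate → (-1.44546,3.86143) → ×s → (-2.39479,6.39748) → (-2.39,6.40)
v2: (-3.5,-1) → rotate → (-2.80893,2.31515) → ×s → (-4.65373,3.83566) → (-4.65,3.84)
v3: (-2.5,-3) → rotate → (-3.88876,0.35710) → ×s → (-6.44277,0.59164) → (-6.44,0.59)
v4: (-0.5,-3.5) → rotate → (-3.16603,-1.57361) → ×s → (-5.24537,-2.60710) → (-5.25,-2.61)
v5: (4.5,-3) → rotate → (0.08200,-5.40771) → ×s → (0.13586,-8.95930) → (0.14,-8.96)
v6: (4.5,5) → rotate → (6.67036,-0.86969) → ×s → (11.05121,-1.44087) → (11.05,-1.44)
v7: (-0.5,4.5) → rotate → (3.42232,2.96441) → ×s → (5.66998,4.91132) → (5.67,4.91)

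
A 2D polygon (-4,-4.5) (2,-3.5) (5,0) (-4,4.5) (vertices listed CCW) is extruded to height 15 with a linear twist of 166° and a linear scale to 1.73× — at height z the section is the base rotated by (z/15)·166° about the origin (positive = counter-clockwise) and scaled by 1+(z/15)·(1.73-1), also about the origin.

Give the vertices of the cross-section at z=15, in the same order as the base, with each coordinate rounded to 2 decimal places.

Cross-section at z=15: (8.60,5.88) (-1.89,6.71) (-8.39,2.09) (4.83,-9.23)

t = z/height = 15/15 = 1
s = 1 + (scale-1)·z/height = 1 + (1.73-1)·15/15 = 1.730000
θ = twist·z/height = 166°·15/15 = 166.0000° = 2.897247 rad
cos θ = -0.970296, sin θ = 0.241922 (intermediates below are computed at full precision and shown rounded to 5 d.p.)
v1: (-4,-4.5) → rotate → (4.96983,3.39864) → ×s → (8.59781,5.87965) → (8.60,5.88)
v2: (2,-3.5) → rotate → (-1.09386,3.87988) → ×s → (-1.89239,6.71219) → (-1.89,6.71)
v3: (5,0) → rotate → (-4.85148,1.20961) → ×s → (-8.39306,2.09262) → (-8.39,2.09)
v4: (-4,4.5) → rotate → (2.79253,-5.33402) → ×s → (4.83108,-9.22785) → (4.83,-9.23)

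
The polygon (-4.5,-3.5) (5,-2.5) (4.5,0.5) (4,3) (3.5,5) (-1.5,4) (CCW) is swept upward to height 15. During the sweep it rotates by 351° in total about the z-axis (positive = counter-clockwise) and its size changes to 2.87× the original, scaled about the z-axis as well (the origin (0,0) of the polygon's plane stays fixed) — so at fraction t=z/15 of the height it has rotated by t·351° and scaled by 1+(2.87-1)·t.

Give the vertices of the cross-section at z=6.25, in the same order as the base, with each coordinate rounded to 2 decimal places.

t = z/height = 6.25/15 = 0.416667
s = 1 + (scale-1)·z/height = 1 + (2.87-1)·6.25/15 = 1.779167
θ = twist·z/height = 351°·6.25/15 = 146.2500° = 2.552544 rad
cos θ = -0.831470, sin θ = 0.555570 (intermediates below are computed at full precision and shown rounded to 5 d.p.)
v1: (-4.5,-3.5) → rotate → (5.68611,0.41008) → ×s → (10.11654,0.72960) → (10.12,0.73)
v2: (5,-2.5) → rotate → (-2.76842,4.85653) → ×s → (-4.92548,8.64057) → (-4.93,8.64)
v3: (4.5,0.5) → rotate → (-4.01940,2.08433) → ×s → (-7.15118,3.70837) → (-7.15,3.71)
v4: (4,3) → rotate → (-4.99259,-0.27213) → ×s → (-8.88265,-0.48416) → (-8.88,-0.48)
v5: (3.5,5) → rotate → (-5.68799,-2.21285) → ×s → (-10.11989,-3.93703) → (-10.12,-3.94)
v6: (-1.5,4) → rotate → (-0.97508,-4.15923) → ×s → (-1.73482,-7.39997) → (-1.73,-7.40)

Cross-section at z=6.25: (10.12,0.73) (-4.93,8.64) (-7.15,3.71) (-8.88,-0.48) (-10.12,-3.94) (-1.73,-7.40)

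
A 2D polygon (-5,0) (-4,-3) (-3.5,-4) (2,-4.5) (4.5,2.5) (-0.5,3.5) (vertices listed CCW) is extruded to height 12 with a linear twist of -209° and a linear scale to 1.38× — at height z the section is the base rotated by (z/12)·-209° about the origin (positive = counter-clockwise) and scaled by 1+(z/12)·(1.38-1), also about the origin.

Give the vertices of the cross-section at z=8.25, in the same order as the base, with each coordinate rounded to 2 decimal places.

t = z/height = 8.25/12 = 0.6875
s = 1 + (scale-1)·z/height = 1 + (1.38-1)·8.25/12 = 1.261250
θ = twist·z/height = -209°·8.25/12 = -143.6875° = -2.507820 rad
cos θ = -0.805799, sin θ = -0.592189 (intermediates below are computed at full precision and shown rounded to 5 d.p.)
v1: (-5,0) → rotate → (4.02900,2.96094) → ×s → (5.08157,3.73449) → (5.08,3.73)
v2: (-4,-3) → rotate → (1.44663,4.78615) → ×s → (1.82456,6.03654) → (1.82,6.04)
v3: (-3.5,-4) → rotate → (0.45154,5.29586) → ×s → (0.56951,6.67940) → (0.57,6.68)
v4: (2,-4.5) → rotate → (-4.27645,2.44172) → ×s → (-5.39367,3.07962) → (-5.39,3.08)
v5: (4.5,2.5) → rotate → (-2.14562,-4.67935) → ×s → (-2.70617,-5.90183) → (-2.71,-5.90)
v6: (-0.5,3.5) → rotate → (2.47556,-2.52420) → ×s → (3.12230,-3.18365) → (3.12,-3.18)

Cross-section at z=8.25: (5.08,3.73) (1.82,6.04) (0.57,6.68) (-5.39,3.08) (-2.71,-5.90) (3.12,-3.18)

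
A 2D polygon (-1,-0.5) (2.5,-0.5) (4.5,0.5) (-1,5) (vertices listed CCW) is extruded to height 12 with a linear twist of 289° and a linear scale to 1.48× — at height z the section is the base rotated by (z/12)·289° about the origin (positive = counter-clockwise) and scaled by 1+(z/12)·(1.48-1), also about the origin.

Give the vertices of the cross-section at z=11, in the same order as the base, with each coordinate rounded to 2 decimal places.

Cross-section at z=11: (-0.59,1.50) (-1.04,-3.52) (0.14,-6.52) (7.30,0.80)

t = z/height = 11/12 = 0.916667
s = 1 + (scale-1)·z/height = 1 + (1.48-1)·11/12 = 1.440000
θ = twist·z/height = 289°·11/12 = 264.9167° = 4.623668 rad
cos θ = -0.088605, sin θ = -0.996067 (intermediates below are computed at full precision and shown rounded to 5 d.p.)
v1: (-1,-0.5) → rotate → (-0.40943,1.04037) → ×s → (-0.58958,1.49813) → (-0.59,1.50)
v2: (2.5,-0.5) → rotate → (-0.71954,-2.44586) → ×s → (-1.03614,-3.52205) → (-1.04,-3.52)
v3: (4.5,0.5) → rotate → (0.09931,-4.52660) → ×s → (0.14301,-6.51831) → (0.14,-6.52)
v4: (-1,5) → rotate → (5.06894,0.55304) → ×s → (7.29927,0.79638) → (7.30,0.80)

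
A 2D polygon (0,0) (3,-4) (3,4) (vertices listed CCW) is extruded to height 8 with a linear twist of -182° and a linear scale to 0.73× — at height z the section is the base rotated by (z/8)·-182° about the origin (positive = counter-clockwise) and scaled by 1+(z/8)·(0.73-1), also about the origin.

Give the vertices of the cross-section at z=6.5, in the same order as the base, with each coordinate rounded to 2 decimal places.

Cross-section at z=6.5: (0.00,0.00) (-3.64,1.40) (-0.32,-3.89)

t = z/height = 6.5/8 = 0.8125
s = 1 + (scale-1)·z/height = 1 + (0.73-1)·6.5/8 = 0.780625
θ = twist·z/height = -182°·6.5/8 = -147.8750° = -2.580906 rad
cos θ = -0.846890, sin θ = -0.531768 (intermediates below are computed at full precision and shown rounded to 5 d.p.)
v1: (0,0) → rotate → (0.00000,0.00000) → ×s → (0.00000,0.00000) → (0.00,0.00)
v2: (3,-4) → rotate → (-4.66774,1.79226) → ×s → (-3.64376,1.39908) → (-3.64,1.40)
v3: (3,4) → rotate → (-0.41360,-4.98286) → ×s → (-0.32286,-3.88975) → (-0.32,-3.89)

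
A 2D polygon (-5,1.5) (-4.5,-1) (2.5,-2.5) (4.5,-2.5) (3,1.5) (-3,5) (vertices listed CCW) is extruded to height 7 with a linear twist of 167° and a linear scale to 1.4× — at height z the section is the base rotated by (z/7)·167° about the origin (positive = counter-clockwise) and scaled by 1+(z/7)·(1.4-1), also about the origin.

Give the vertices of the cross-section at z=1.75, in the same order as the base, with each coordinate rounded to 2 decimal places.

t = z/height = 1.75/7 = 0.25
s = 1 + (scale-1)·z/height = 1 + (1.4-1)·1.75/7 = 1.100000
θ = twist·z/height = 167°·1.75/7 = 41.7500° = 0.728675 rad
cos θ = 0.746057, sin θ = 0.665882 (intermediates below are computed at full precision and shown rounded to 5 d.p.)
v1: (-5,1.5) → rotate → (-4.72911,-2.21032) → ×s → (-5.20202,-2.43135) → (-5.20,-2.43)
v2: (-4.5,-1) → rotate → (-2.69138,-3.74252) → ×s → (-2.96051,-4.11678) → (-2.96,-4.12)
v3: (2.5,-2.5) → rotate → (3.52985,-0.20044) → ×s → (3.88283,-0.22048) → (3.88,-0.22)
v4: (4.5,-2.5) → rotate → (5.02196,1.13132) → ×s → (5.52416,1.24446) → (5.52,1.24)
v5: (3,1.5) → rotate → (1.23935,3.11673) → ×s → (1.36328,3.42840) → (1.36,3.43)
v6: (-3,5) → rotate → (-5.56758,1.73264) → ×s → (-6.12434,1.90591) → (-6.12,1.91)

Cross-section at z=1.75: (-5.20,-2.43) (-2.96,-4.12) (3.88,-0.22) (5.52,1.24) (1.36,3.43) (-6.12,1.91)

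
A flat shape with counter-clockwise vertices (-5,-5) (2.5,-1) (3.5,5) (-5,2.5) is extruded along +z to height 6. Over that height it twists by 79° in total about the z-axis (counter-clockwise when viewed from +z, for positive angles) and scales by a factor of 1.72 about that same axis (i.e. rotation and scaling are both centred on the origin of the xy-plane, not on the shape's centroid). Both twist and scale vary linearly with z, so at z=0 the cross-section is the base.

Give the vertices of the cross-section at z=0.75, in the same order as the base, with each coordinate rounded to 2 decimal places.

t = z/height = 0.75/6 = 0.125
s = 1 + (scale-1)·z/height = 1 + (1.72-1)·0.75/6 = 1.090000
θ = twist·z/height = 79°·0.75/6 = 9.8750° = 0.172351 rad
cos θ = 0.985184, sin θ = 0.171499 (intermediates below are computed at full precision and shown rounded to 5 d.p.)
v1: (-5,-5) → rotate → (-4.06843,-5.78342) → ×s → (-4.43458,-6.30393) → (-4.43,-6.30)
v2: (2.5,-1) → rotate → (2.63446,-0.55644) → ×s → (2.87156,-0.60652) → (2.87,-0.61)
v3: (3.5,5) → rotate → (2.59065,5.52617) → ×s → (2.82381,6.02352) → (2.82,6.02)
v4: (-5,2.5) → rotate → (-5.35467,1.60546) → ×s → (-5.83659,1.74996) → (-5.84,1.75)

Cross-section at z=0.75: (-4.43,-6.30) (2.87,-0.61) (2.82,6.02) (-5.84,1.75)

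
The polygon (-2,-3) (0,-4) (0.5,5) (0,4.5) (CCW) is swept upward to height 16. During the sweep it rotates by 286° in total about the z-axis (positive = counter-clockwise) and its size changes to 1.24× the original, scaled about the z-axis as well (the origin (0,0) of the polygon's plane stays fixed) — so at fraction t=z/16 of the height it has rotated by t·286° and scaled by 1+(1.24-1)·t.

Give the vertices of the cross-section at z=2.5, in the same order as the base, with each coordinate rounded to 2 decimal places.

t = z/height = 2.5/16 = 0.15625
s = 1 + (scale-1)·z/height = 1 + (1.24-1)·2.5/16 = 1.037500
θ = twist·z/height = 286°·2.5/16 = 44.6875° = 0.779944 rad
cos θ = 0.710953, sin θ = 0.703240 (intermediates below are computed at full precision and shown rounded to 5 d.p.)
v1: (-2,-3) → rotate → (0.68781,-3.53934) → ×s → (0.71361,-3.67206) → (0.71,-3.67)
v2: (0,-4) → rotate → (2.81296,-2.84381) → ×s → (2.91844,-2.95045) → (2.92,-2.95)
v3: (0.5,5) → rotate → (-3.16072,3.90638) → ×s → (-3.27925,4.05287) → (-3.28,4.05)
v4: (0,4.5) → rotate → (-3.16458,3.19929) → ×s → (-3.28325,3.31926) → (-3.28,3.32)

Cross-section at z=2.5: (0.71,-3.67) (2.92,-2.95) (-3.28,4.05) (-3.28,3.32)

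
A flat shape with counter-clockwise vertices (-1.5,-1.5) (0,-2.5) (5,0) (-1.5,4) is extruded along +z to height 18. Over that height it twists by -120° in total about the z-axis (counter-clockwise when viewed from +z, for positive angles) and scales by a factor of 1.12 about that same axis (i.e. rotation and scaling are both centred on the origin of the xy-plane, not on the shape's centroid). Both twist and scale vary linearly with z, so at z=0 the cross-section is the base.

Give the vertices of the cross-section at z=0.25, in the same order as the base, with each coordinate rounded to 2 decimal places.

Cross-section at z=0.25: (-1.55,-1.46) (-0.07,-2.50) (5.01,-0.15) (-1.39,4.05)

t = z/height = 0.25/18 = 0.0138889
s = 1 + (scale-1)·z/height = 1 + (1.12-1)·0.25/18 = 1.001667
θ = twist·z/height = -120°·0.25/18 = -1.6667° = -0.029089 rad
cos θ = 0.999577, sin θ = -0.029085 (intermediates below are computed at full precision and shown rounded to 5 d.p.)
v1: (-1.5,-1.5) → rotate → (-1.54299,-1.45574) → ×s → (-1.54556,-1.45816) → (-1.55,-1.46)
v2: (0,-2.5) → rotate → (-0.07271,-2.49894) → ×s → (-0.07283,-2.50311) → (-0.07,-2.50)
v3: (5,0) → rotate → (4.99788,-0.14542) → ×s → (5.00621,-0.14567) → (5.01,-0.15)
v4: (-1.5,4) → rotate → (-1.38303,4.04193) → ×s → (-1.38533,4.04867) → (-1.39,4.05)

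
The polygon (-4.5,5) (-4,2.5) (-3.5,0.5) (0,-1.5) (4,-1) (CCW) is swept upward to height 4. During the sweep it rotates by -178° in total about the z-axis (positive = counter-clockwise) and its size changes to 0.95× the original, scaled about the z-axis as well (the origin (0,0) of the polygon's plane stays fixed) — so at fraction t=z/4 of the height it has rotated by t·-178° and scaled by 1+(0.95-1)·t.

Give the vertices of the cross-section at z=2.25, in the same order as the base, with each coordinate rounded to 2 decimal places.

t = z/height = 2.25/4 = 0.5625
s = 1 + (scale-1)·z/height = 1 + (0.95-1)·2.25/4 = 0.971875
θ = twist·z/height = -178°·2.25/4 = -100.1250° = -1.747511 rad
cos θ = -0.175796, sin θ = -0.984427 (intermediates below are computed at full precision and shown rounded to 5 d.p.)
v1: (-4.5,5) → rotate → (5.71322,3.55094) → ×s → (5.55253,3.45107) → (5.55,3.45)
v2: (-4,2.5) → rotate → (3.16425,3.49822) → ×s → (3.07526,3.39983) → (3.08,3.40)
v3: (-3.5,0.5) → rotate → (1.10750,3.35759) → ×s → (1.07635,3.26316) → (1.08,3.26)
v4: (0,-1.5) → rotate → (-1.47664,0.26369) → ×s → (-1.43511,0.25628) → (-1.44,0.26)
v5: (4,-1) → rotate → (-1.68761,-3.76191) → ×s → (-1.64015,-3.65611) → (-1.64,-3.66)

Cross-section at z=2.25: (5.55,3.45) (3.08,3.40) (1.08,3.26) (-1.44,0.26) (-1.64,-3.66)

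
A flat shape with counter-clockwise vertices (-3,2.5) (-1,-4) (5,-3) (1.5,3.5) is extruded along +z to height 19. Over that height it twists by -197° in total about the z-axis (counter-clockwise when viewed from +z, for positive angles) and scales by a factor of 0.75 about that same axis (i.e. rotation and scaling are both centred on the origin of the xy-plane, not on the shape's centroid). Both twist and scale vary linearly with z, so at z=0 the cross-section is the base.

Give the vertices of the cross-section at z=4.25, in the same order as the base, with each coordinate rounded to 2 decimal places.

Cross-section at z=4.25: (-0.39,3.67) (-3.30,-2.06) (1.42,-5.32) (3.32,1.39)

t = z/height = 4.25/19 = 0.223684
s = 1 + (scale-1)·z/height = 1 + (0.75-1)·4.25/19 = 0.944079
θ = twist·z/height = -197°·4.25/19 = -44.0658° = -0.769093 rad
cos θ = 0.718542, sin θ = -0.695484 (intermediates below are computed at full precision and shown rounded to 5 d.p.)
v1: (-3,2.5) → rotate → (-0.41692,3.88281) → ×s → (-0.39360,3.66568) → (-0.39,3.67)
v2: (-1,-4) → rotate → (-3.50048,-2.17868) → ×s → (-3.30473,-2.05685) → (-3.30,-2.06)
v3: (5,-3) → rotate → (1.50626,-5.63304) → ×s → (1.42203,-5.31804) → (1.42,-5.32)
v4: (1.5,3.5) → rotate → (3.51201,1.47167) → ×s → (3.31561,1.38937) → (3.32,1.39)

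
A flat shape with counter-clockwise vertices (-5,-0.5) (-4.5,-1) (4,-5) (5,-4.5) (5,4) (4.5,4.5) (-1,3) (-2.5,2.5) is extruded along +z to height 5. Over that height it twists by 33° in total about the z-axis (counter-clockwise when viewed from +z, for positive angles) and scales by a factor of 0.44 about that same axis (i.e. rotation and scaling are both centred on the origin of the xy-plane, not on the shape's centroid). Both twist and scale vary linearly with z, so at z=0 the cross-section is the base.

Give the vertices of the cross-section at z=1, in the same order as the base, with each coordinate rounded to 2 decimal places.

t = z/height = 1/5 = 0.2
s = 1 + (scale-1)·z/height = 1 + (0.44-1)·1/5 = 0.888000
θ = twist·z/height = 33°·1/5 = 6.6000° = 0.115192 rad
cos θ = 0.993373, sin θ = 0.114937 (intermediates below are computed at full precision and shown rounded to 5 d.p.)
v1: (-5,-0.5) → rotate → (-4.90940,-1.07137) → ×s → (-4.35954,-0.95138) → (-4.36,-0.95)
v2: (-4.5,-1) → rotate → (-4.35524,-1.51059) → ×s → (-3.86745,-1.34140) → (-3.87,-1.34)
v3: (4,-5) → rotate → (4.54818,-4.50712) → ×s → (4.03878,-4.00232) → (4.04,-4.00)
v4: (5,-4.5) → rotate → (5.48408,-3.89549) → ×s → (4.86986,-3.45920) → (4.87,-3.46)
v5: (5,4) → rotate → (4.50712,4.54818) → ×s → (4.00232,4.03878) → (4.00,4.04)
v6: (4.5,4.5) → rotate → (3.95296,4.98739) → ×s → (3.51023,4.42881) → (3.51,4.43)
v7: (-1,3) → rotate → (-1.33818,2.86518) → ×s → (-1.18831,2.54428) → (-1.19,2.54)
v8: (-2.5,2.5) → rotate → (-2.77077,2.19609) → ×s → (-2.46045,1.95013) → (-2.46,1.95)

Cross-section at z=1: (-4.36,-0.95) (-3.87,-1.34) (4.04,-4.00) (4.87,-3.46) (4.00,4.04) (3.51,4.43) (-1.19,2.54) (-2.46,1.95)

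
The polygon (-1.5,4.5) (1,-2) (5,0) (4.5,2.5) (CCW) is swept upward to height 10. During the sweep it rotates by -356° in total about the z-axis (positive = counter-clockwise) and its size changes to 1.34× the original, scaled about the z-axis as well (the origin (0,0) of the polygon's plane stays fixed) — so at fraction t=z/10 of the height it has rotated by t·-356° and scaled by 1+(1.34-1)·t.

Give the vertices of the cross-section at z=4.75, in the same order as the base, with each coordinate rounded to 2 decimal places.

Cross-section at z=4.75: (2.70,-4.80) (-1.58,2.06) (-5.70,-1.10) (-4.58,-3.84)

t = z/height = 4.75/10 = 0.475
s = 1 + (scale-1)·z/height = 1 + (1.34-1)·4.75/10 = 1.161500
θ = twist·z/height = -356°·4.75/10 = -169.1000° = -2.951352 rad
cos θ = -0.981959, sin θ = -0.189095 (intermediates below are computed at full precision and shown rounded to 5 d.p.)
v1: (-1.5,4.5) → rotate → (2.32387,-4.13517) → ×s → (2.69917,-4.80300) → (2.70,-4.80)
v2: (1,-2) → rotate → (-1.36015,1.77482) → ×s → (-1.57981,2.06146) → (-1.58,2.06)
v3: (5,0) → rotate → (-4.90979,-0.94548) → ×s → (-5.70273,-1.09817) → (-5.70,-1.10)
v4: (4.5,2.5) → rotate → (-3.94608,-3.30583) → ×s → (-4.58337,-3.83972) → (-4.58,-3.84)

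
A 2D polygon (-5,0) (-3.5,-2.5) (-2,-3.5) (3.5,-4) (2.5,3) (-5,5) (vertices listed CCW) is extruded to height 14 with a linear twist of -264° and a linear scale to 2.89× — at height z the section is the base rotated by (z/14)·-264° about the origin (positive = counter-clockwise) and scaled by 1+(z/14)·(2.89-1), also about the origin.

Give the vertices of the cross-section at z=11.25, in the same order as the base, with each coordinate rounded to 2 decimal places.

t = z/height = 11.25/14 = 0.803571
s = 1 + (scale-1)·z/height = 1 + (2.89-1)·11.25/14 = 2.518750
θ = twist·z/height = -264°·11.25/14 = -212.1429° = -3.702591 rad
cos θ = -0.846724, sin θ = 0.532032 (intermediates below are computed at full precision and shown rounded to 5 d.p.)
v1: (-5,0) → rotate → (4.23362,-2.66016) → ×s → (10.66343,-6.70028) → (10.66,-6.70)
v2: (-3.5,-2.5) → rotate → (4.29361,0.25470) → ×s → (10.81454,0.64152) → (10.81,0.64)
v3: (-2,-3.5) → rotate → (3.55556,1.89947) → ×s → (8.95557,4.78429) → (8.96,4.78)
v4: (3.5,-4) → rotate → (-0.83541,5.24901) → ×s → (-2.10418,13.22094) → (-2.10,13.22)
v5: (2.5,3) → rotate → (-3.71291,-1.21009) → ×s → (-9.35188,-3.04792) → (-9.35,-3.05)
v6: (-5,5) → rotate → (1.57346,-6.89378) → ×s → (3.96315,-17.36371) → (3.96,-17.36)

Cross-section at z=11.25: (10.66,-6.70) (10.81,0.64) (8.96,4.78) (-2.10,13.22) (-9.35,-3.05) (3.96,-17.36)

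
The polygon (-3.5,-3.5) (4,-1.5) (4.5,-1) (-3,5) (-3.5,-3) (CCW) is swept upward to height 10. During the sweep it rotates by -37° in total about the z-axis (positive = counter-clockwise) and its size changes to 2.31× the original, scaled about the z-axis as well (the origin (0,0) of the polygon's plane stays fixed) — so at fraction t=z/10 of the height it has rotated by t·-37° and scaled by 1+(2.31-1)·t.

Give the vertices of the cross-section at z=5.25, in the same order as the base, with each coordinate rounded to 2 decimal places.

Cross-section at z=5.25: (-7.54,-3.61) (5.52,-4.63) (6.60,-4.12) (-1.97,9.64) (-7.25,-2.81)

t = z/height = 5.25/10 = 0.525
s = 1 + (scale-1)·z/height = 1 + (2.31-1)·5.25/10 = 1.687750
θ = twist·z/height = -37°·5.25/10 = -19.4250° = -0.339030 rad
cos θ = 0.943078, sin θ = -0.332573 (intermediates below are computed at full precision and shown rounded to 5 d.p.)
v1: (-3.5,-3.5) → rotate → (-4.46478,-2.13677) → ×s → (-7.53543,-3.60633) → (-7.54,-3.61)
v2: (4,-1.5) → rotate → (3.27345,-2.74491) → ×s → (5.52477,-4.63272) → (5.52,-4.63)
v3: (4.5,-1) → rotate → (3.91128,-2.43965) → ×s → (6.60126,-4.11753) → (6.60,-4.12)
v4: (-3,5) → rotate → (-1.16637,5.71311) → ×s → (-1.96854,9.64229) → (-1.97,9.64)
v5: (-3.5,-3) → rotate → (-4.29849,-1.66523) → ×s → (-7.25478,-2.81049) → (-7.25,-2.81)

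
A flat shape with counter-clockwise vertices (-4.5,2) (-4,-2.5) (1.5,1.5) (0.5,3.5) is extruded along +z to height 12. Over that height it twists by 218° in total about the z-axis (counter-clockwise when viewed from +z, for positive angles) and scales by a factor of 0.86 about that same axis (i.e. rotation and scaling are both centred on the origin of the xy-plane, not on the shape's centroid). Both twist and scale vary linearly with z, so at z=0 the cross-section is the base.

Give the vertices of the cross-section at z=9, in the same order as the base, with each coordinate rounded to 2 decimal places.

t = z/height = 9/12 = 0.75
s = 1 + (scale-1)·z/height = 1 + (0.86-1)·9/12 = 0.895000
θ = twist·z/height = 218°·9/12 = 163.5000° = 2.853613 rad
cos θ = -0.958820, sin θ = 0.284015 (intermediates below are computed at full precision and shown rounded to 5 d.p.)
v1: (-4.5,2) → rotate → (3.74666,-3.19571) → ×s → (3.35326,-2.86016) → (3.35,-2.86)
v2: (-4,-2.5) → rotate → (4.54532,1.26099) → ×s → (4.06806,1.12858) → (4.07,1.13)
v3: (1.5,1.5) → rotate → (-1.86425,-1.01221) → ×s → (-1.66851,-0.90592) → (-1.67,-0.91)
v4: (0.5,3.5) → rotate → (-1.47346,-3.21386) → ×s → (-1.31875,-2.87641) → (-1.32,-2.88)

Cross-section at z=9: (3.35,-2.86) (4.07,1.13) (-1.67,-0.91) (-1.32,-2.88)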